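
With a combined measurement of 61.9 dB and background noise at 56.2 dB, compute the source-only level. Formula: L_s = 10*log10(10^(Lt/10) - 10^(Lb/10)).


10^(61.9/10) = 1.54882e+06
10^(56.2/10) = 416869
Difference = 1.54882e+06 - 416869 = 1.13195e+06
L_source = 10*log10(1.13195e+06) = 60.538 dB


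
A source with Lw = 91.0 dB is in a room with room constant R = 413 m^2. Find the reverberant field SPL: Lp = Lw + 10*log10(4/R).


4/R = 4/413 = 0.00968523
Lp = 91.0 + 10*log10(0.00968523) = 70.861 dB


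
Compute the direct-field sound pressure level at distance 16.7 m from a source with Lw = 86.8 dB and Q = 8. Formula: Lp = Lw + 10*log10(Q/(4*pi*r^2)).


4*pi*r^2 = 4*pi*16.7^2 = 3504.64 m^2
Q / (4*pi*r^2) = 8 / 3504.64 = 0.00228269
Lp = 86.8 + 10*log10(0.00228269) = 60.384 dB


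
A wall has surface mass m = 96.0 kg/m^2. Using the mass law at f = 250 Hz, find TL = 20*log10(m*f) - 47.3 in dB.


m * f = 96.0 * 250 = 24000
20*log10(24000) = 87.6042 dB
TL = 87.6042 - 47.3 = 40.304 dB


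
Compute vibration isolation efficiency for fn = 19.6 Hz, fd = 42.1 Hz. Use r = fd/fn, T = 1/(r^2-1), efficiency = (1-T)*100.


r = 42.1 / 19.6 = 2.14796
r^2 - 1 = 2.14796^2 - 1 = 3.61373
T = 1/3.61373 = 0.276722
Efficiency = (1 - 0.276722)*100 = 72.328 %


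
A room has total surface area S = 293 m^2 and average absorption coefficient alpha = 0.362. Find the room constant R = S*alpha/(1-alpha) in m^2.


R = 293 * 0.362 / (1 - 0.362) = 166.25 m^2


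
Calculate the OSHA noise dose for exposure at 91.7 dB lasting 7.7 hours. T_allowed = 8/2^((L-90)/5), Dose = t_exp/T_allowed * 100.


T_allowed = 8 / 2^((91.7 - 90)/5) = 6.32033 hr
Dose = 7.7 / 6.32033 * 100 = 121.83 %


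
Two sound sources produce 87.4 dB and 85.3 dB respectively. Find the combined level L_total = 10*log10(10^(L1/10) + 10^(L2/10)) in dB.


10^(87.4/10) = 5.49541e+08
10^(85.3/10) = 3.38844e+08
Sum = 5.49541e+08 + 3.38844e+08 = 8.88385e+08
L_total = 10*log10(8.88385e+08) = 89.486 dB


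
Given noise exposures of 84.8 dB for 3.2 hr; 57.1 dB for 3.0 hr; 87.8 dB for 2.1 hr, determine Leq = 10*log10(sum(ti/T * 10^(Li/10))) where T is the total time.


T_total = 3.2 + 3.0 + 2.1 = 8.3 hr
(3.2/8.3) * 10^(84.8/10) = 1.16432e+08
(3.0/8.3) * 10^(57.1/10) = 185372
(2.1/8.3) * 10^(87.8/10) = 1.52455e+08
Sum = 1.16432e+08 + 185372 + 1.52455e+08 = 2.69072e+08
Leq = 10*log10(2.69072e+08) = 84.299 dB


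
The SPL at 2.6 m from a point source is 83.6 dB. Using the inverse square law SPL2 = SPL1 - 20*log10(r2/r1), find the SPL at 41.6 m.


r2/r1 = 41.6/2.6 = 16
Correction = 20*log10(16) = 24.0824 dB
SPL2 = 83.6 - 24.0824 = 59.518 dB


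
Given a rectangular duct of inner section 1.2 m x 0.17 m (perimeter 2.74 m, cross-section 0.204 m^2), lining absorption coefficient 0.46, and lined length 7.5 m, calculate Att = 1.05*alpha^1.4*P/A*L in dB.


alpha^1.4 = 0.46^1.4 = 0.337179
Attenuation rate = 1.05 * alpha^1.4 * P / A
= 1.05 * 0.337179 * 2.74 / 0.204 = 4.75522 dB/m
Total Att = 4.75522 * 7.5 = 35.664 dB


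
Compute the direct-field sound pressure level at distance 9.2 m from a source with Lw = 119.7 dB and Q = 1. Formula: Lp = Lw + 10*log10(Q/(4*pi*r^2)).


4*pi*r^2 = 4*pi*9.2^2 = 1063.62 m^2
Q / (4*pi*r^2) = 1 / 1063.62 = 0.000940185
Lp = 119.7 + 10*log10(0.000940185) = 89.432 dB


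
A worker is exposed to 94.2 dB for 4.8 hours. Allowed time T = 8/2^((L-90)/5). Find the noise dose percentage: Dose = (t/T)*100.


T_allowed = 8 / 2^((94.2 - 90)/5) = 4.46915 hr
Dose = 4.8 / 4.46915 * 100 = 107.4 %


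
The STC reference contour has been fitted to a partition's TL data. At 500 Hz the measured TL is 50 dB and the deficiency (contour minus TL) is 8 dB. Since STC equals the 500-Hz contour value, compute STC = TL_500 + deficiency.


By ASTM E413, STC = value of the fitted reference contour at 500 Hz.
Contour value at 500 Hz = TL_500 + deficiency = 50 + 8 = 58
STC = 58


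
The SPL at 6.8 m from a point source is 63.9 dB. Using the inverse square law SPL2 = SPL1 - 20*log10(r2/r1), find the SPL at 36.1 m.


r2/r1 = 36.1/6.8 = 5.30882
Correction = 20*log10(5.30882) = 14.5 dB
SPL2 = 63.9 - 14.5 = 49.4 dB


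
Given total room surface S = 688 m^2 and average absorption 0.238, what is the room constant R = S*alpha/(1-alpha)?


R = 688 * 0.238 / (1 - 0.238) = 214.89 m^2


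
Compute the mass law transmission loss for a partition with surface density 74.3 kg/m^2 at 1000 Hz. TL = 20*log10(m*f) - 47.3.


m * f = 74.3 * 1000 = 74300
20*log10(74300) = 97.4198 dB
TL = 97.4198 - 47.3 = 50.12 dB


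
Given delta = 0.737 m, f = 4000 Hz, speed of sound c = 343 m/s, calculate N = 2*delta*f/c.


N = 2*delta*f/c = 2*delta/lambda, where lambda = c/f
lambda = 343 / 4000 = 0.08575 m
N = 2 * 0.737 / 0.08575 = 17.19


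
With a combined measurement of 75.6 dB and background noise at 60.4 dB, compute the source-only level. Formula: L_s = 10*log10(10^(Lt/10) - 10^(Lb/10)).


10^(75.6/10) = 3.63078e+07
10^(60.4/10) = 1.09648e+06
Difference = 3.63078e+07 - 1.09648e+06 = 3.52113e+07
L_source = 10*log10(3.52113e+07) = 75.467 dB


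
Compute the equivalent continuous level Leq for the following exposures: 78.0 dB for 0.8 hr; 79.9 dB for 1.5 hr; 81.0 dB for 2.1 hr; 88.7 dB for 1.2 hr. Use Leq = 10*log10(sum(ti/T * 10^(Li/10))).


T_total = 0.8 + 1.5 + 2.1 + 1.2 = 5.6 hr
(0.8/5.6) * 10^(78.0/10) = 9.01368e+06
(1.5/5.6) * 10^(79.9/10) = 2.6176e+07
(2.1/5.6) * 10^(81.0/10) = 4.72097e+07
(1.2/5.6) * 10^(88.7/10) = 1.58852e+08
Sum = 9.01368e+06 + 2.6176e+07 + 4.72097e+07 + 1.58852e+08 = 2.41251e+08
Leq = 10*log10(2.41251e+08) = 83.825 dB


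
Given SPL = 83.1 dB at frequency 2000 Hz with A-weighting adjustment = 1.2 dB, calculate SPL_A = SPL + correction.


A-weighting table: 2000 Hz -> 1.2 dB correction
SPL_A = SPL + correction = 83.1 + (1.2) = 84.3 dBA


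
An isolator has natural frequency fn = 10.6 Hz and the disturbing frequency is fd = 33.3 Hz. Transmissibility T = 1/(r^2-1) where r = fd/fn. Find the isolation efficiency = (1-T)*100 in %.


r = 33.3 / 10.6 = 3.14151
r^2 - 1 = 3.14151^2 - 1 = 8.86909
T = 1/8.86909 = 0.112751
Efficiency = (1 - 0.112751)*100 = 88.725 %


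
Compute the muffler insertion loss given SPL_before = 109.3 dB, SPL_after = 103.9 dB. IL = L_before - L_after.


Insertion loss = SPL without muffler - SPL with muffler
IL = 109.3 - 103.9 = 5.4 dB


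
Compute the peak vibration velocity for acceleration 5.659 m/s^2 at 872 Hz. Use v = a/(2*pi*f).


omega = 2*pi*f = 2*pi*872 = 5478.94 rad/s
v = a / omega = 5.659 / 5478.94 = 0.0010329 m/s


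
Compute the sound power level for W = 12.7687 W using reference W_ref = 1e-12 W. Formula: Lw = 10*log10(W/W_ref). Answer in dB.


W / W_ref = 12.7687 / 1e-12 = 1.27687e+13
Lw = 10 * log10(1.27687e+13) = 131.06 dB


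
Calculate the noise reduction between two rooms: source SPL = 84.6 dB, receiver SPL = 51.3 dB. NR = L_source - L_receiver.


NR = L_source - L_receiver (difference between source and receiving room levels)
NR = 84.6 - 51.3 = 33.3 dB


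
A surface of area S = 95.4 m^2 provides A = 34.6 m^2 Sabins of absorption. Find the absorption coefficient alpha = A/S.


Absorption coefficient = absorbed power / incident power
alpha = A / S = 34.6 / 95.4 = 0.36268


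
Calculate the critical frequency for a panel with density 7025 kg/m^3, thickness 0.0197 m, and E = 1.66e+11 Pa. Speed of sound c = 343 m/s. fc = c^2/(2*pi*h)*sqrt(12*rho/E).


12*rho/E = 12*7025/1.66e+11 = 5.07831e-07
sqrt(12*rho/E) = sqrt(5.07831e-07) = 0.000712623
c^2/(2*pi*h) = 343^2/(2*pi*0.0197) = 950478
fc = 950478 * 0.000712623 = 677.33 Hz


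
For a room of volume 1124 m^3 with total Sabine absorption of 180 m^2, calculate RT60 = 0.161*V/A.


RT60 = 0.161 * 1124 / 180 = 1.0054 s


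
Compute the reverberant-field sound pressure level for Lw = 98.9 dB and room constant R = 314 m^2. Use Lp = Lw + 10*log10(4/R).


4/R = 4/314 = 0.0127389
Lp = 98.9 + 10*log10(0.0127389) = 79.951 dB


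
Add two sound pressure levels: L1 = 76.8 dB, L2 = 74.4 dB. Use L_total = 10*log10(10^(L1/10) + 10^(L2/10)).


10^(76.8/10) = 4.7863e+07
10^(74.4/10) = 2.75423e+07
Sum = 4.7863e+07 + 2.75423e+07 = 7.54053e+07
L_total = 10*log10(7.54053e+07) = 78.774 dB


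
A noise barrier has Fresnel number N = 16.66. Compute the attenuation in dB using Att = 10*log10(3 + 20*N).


3 + 20*N = 3 + 20*16.66 = 336.2
Att = 10*log10(336.2) = 25.266 dB


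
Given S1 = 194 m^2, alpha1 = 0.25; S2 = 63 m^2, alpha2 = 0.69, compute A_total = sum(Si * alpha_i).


194 * 0.25 = 48.5
63 * 0.69 = 43.47
A_total = 48.5 + 43.47 = 91.97 m^2


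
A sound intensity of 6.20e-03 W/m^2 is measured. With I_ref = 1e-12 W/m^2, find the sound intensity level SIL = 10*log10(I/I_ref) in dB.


I / I_ref = 6.20e-03 / 1e-12 = 6.2e+09
SIL = 10 * log10(6.2e+09) = 97.924 dB


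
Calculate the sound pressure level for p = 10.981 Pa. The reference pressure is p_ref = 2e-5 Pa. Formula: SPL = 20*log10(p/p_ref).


p / p_ref = 10.981 / 2e-5 = 549050
SPL = 20 * log10(549050) = 114.79 dB


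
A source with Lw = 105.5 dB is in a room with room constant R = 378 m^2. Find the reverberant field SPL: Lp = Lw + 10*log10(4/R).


4/R = 4/378 = 0.010582
Lp = 105.5 + 10*log10(0.010582) = 85.746 dB


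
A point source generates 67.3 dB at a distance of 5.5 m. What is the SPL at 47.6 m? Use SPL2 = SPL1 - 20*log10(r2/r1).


r2/r1 = 47.6/5.5 = 8.65455
Correction = 20*log10(8.65455) = 18.7449 dB
SPL2 = 67.3 - 18.7449 = 48.555 dB


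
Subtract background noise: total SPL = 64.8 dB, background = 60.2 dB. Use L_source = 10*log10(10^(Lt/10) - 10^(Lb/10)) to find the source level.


10^(64.8/10) = 3.01995e+06
10^(60.2/10) = 1.04713e+06
Difference = 3.01995e+06 - 1.04713e+06 = 1.97282e+06
L_source = 10*log10(1.97282e+06) = 62.951 dB


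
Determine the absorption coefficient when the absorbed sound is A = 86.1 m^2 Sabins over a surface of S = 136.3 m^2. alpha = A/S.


Absorption coefficient = absorbed power / incident power
alpha = A / S = 86.1 / 136.3 = 0.63169


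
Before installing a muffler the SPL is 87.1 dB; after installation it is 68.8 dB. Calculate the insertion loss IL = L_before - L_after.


Insertion loss = SPL without muffler - SPL with muffler
IL = 87.1 - 68.8 = 18.3 dB


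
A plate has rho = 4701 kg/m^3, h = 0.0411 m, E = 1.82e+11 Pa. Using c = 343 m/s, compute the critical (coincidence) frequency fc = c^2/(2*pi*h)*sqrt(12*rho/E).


12*rho/E = 12*4701/1.82e+11 = 3.09956e-07
sqrt(12*rho/E) = sqrt(3.09956e-07) = 0.000556737
c^2/(2*pi*h) = 343^2/(2*pi*0.0411) = 455582
fc = 455582 * 0.000556737 = 253.64 Hz


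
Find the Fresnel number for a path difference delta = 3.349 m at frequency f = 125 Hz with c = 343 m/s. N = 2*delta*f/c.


N = 2*delta*f/c = 2*delta/lambda, where lambda = c/f
lambda = 343 / 125 = 2.744 m
N = 2 * 3.349 / 2.744 = 2.441


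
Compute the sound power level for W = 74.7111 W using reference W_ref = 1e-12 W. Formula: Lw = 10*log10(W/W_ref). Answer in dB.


W / W_ref = 74.7111 / 1e-12 = 7.47111e+13
Lw = 10 * log10(7.47111e+13) = 138.73 dB


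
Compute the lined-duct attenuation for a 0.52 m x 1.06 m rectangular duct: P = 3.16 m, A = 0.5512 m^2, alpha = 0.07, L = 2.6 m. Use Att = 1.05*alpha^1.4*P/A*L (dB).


alpha^1.4 = 0.07^1.4 = 0.0241622
Attenuation rate = 1.05 * alpha^1.4 * P / A
= 1.05 * 0.0241622 * 3.16 / 0.5512 = 0.145447 dB/m
Total Att = 0.145447 * 2.6 = 0.37816 dB


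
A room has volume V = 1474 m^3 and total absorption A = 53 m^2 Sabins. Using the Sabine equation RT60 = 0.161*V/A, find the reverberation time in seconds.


RT60 = 0.161 * 1474 / 53 = 4.4776 s


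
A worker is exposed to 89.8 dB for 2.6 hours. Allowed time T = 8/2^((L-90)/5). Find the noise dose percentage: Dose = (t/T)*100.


T_allowed = 8 / 2^((89.8 - 90)/5) = 8.22491 hr
Dose = 2.6 / 8.22491 * 100 = 31.611 %


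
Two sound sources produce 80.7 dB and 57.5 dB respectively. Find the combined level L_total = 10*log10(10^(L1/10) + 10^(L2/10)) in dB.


10^(80.7/10) = 1.1749e+08
10^(57.5/10) = 562341
Sum = 1.1749e+08 + 562341 = 1.18052e+08
L_total = 10*log10(1.18052e+08) = 80.721 dB


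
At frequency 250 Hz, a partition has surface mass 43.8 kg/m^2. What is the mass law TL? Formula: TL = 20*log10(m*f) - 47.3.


m * f = 43.8 * 250 = 10950
20*log10(10950) = 80.7883 dB
TL = 80.7883 - 47.3 = 33.488 dB


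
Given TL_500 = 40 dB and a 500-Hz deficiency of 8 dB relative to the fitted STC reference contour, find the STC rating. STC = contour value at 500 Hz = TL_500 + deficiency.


By ASTM E413, STC = value of the fitted reference contour at 500 Hz.
Contour value at 500 Hz = TL_500 + deficiency = 40 + 8 = 48
STC = 48


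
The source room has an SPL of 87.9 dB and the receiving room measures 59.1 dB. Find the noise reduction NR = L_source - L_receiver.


NR = L_source - L_receiver (difference between source and receiving room levels)
NR = 87.9 - 59.1 = 28.8 dB


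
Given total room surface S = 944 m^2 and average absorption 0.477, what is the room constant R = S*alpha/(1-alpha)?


R = 944 * 0.477 / (1 - 0.477) = 860.97 m^2


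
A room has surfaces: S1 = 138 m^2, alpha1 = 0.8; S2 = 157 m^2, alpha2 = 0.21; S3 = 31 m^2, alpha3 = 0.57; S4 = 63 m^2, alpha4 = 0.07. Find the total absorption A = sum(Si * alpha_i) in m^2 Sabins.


138 * 0.8 = 110.4
157 * 0.21 = 32.97
31 * 0.57 = 17.67
63 * 0.07 = 4.41
A_total = 110.4 + 32.97 + 17.67 + 4.41 = 165.45 m^2


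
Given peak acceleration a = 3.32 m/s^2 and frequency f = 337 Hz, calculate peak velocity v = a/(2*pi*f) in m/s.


omega = 2*pi*f = 2*pi*337 = 2117.43 rad/s
v = a / omega = 3.32 / 2117.43 = 0.0015679 m/s


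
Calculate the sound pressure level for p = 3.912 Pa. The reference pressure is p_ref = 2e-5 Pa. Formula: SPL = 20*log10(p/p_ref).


p / p_ref = 3.912 / 2e-5 = 195600
SPL = 20 * log10(195600) = 105.83 dB


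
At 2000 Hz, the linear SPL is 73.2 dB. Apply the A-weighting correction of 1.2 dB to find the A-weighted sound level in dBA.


A-weighting table: 2000 Hz -> 1.2 dB correction
SPL_A = SPL + correction = 73.2 + (1.2) = 74.4 dBA


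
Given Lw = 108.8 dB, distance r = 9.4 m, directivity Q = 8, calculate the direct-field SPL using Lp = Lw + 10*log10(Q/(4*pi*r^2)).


4*pi*r^2 = 4*pi*9.4^2 = 1110.36 m^2
Q / (4*pi*r^2) = 8 / 1110.36 = 0.00720487
Lp = 108.8 + 10*log10(0.00720487) = 87.376 dB


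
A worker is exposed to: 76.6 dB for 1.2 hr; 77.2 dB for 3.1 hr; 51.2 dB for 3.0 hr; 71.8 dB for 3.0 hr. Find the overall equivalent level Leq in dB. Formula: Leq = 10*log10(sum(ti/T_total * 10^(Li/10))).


T_total = 1.2 + 3.1 + 3.0 + 3.0 = 10.3 hr
(1.2/10.3) * 10^(76.6/10) = 5.3253e+06
(3.1/10.3) * 10^(77.2/10) = 1.57952e+07
(3.0/10.3) * 10^(51.2/10) = 38395.8
(3.0/10.3) * 10^(71.8/10) = 4.40843e+06
Sum = 5.3253e+06 + 1.57952e+07 + 38395.8 + 4.40843e+06 = 2.55673e+07
Leq = 10*log10(2.55673e+07) = 74.077 dB


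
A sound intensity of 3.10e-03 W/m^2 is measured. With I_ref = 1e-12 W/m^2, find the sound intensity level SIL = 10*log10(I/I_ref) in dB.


I / I_ref = 3.10e-03 / 1e-12 = 3.1e+09
SIL = 10 * log10(3.1e+09) = 94.914 dB


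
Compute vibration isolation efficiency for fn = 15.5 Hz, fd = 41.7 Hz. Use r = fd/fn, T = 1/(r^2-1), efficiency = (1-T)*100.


r = 41.7 / 15.5 = 2.69032
r^2 - 1 = 2.69032^2 - 1 = 6.23782
T = 1/6.23782 = 0.160312
Efficiency = (1 - 0.160312)*100 = 83.969 %


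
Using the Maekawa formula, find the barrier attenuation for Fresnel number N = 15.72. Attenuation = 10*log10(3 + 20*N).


3 + 20*N = 3 + 20*15.72 = 317.4
Att = 10*log10(317.4) = 25.016 dB


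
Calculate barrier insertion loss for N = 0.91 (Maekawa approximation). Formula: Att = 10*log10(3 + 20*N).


3 + 20*N = 3 + 20*0.91 = 21.2
Att = 10*log10(21.2) = 13.263 dB


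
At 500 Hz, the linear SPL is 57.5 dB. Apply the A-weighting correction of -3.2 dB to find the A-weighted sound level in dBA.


A-weighting table: 500 Hz -> -3.2 dB correction
SPL_A = SPL + correction = 57.5 + (-3.2) = 54.3 dBA


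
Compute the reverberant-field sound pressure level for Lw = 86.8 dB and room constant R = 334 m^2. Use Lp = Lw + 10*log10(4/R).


4/R = 4/334 = 0.011976
Lp = 86.8 + 10*log10(0.011976) = 67.583 dB


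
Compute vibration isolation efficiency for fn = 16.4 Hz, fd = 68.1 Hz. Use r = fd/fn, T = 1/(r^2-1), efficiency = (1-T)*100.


r = 68.1 / 16.4 = 4.15244
r^2 - 1 = 4.15244^2 - 1 = 16.2428
T = 1/16.2428 = 0.0615657
Efficiency = (1 - 0.0615657)*100 = 93.843 %


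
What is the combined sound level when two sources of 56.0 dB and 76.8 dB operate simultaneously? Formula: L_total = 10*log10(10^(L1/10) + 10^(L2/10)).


10^(56.0/10) = 398107
10^(76.8/10) = 4.7863e+07
Sum = 398107 + 4.7863e+07 = 4.82611e+07
L_total = 10*log10(4.82611e+07) = 76.836 dB


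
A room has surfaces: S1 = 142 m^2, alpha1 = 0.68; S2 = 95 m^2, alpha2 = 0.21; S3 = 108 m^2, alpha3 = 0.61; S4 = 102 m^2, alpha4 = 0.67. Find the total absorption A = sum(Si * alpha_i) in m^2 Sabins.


142 * 0.68 = 96.56
95 * 0.21 = 19.95
108 * 0.61 = 65.88
102 * 0.67 = 68.34
A_total = 96.56 + 19.95 + 65.88 + 68.34 = 250.73 m^2


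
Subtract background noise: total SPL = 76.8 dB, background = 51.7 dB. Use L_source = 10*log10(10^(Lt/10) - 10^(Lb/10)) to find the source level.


10^(76.8/10) = 4.7863e+07
10^(51.7/10) = 147911
Difference = 4.7863e+07 - 147911 = 4.77151e+07
L_source = 10*log10(4.77151e+07) = 76.787 dB


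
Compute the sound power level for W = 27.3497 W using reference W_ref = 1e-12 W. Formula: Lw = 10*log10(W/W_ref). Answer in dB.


W / W_ref = 27.3497 / 1e-12 = 2.73497e+13
Lw = 10 * log10(2.73497e+13) = 134.37 dB


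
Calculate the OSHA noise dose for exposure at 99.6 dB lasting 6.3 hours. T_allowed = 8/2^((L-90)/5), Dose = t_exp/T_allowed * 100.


T_allowed = 8 / 2^((99.6 - 90)/5) = 2.11404 hr
Dose = 6.3 / 2.11404 * 100 = 298.01 %


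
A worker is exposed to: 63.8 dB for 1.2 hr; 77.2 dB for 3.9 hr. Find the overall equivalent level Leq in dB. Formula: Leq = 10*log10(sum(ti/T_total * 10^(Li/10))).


T_total = 1.2 + 3.9 = 5.1 hr
(1.2/5.1) * 10^(63.8/10) = 564431
(3.9/5.1) * 10^(77.2/10) = 4.01323e+07
Sum = 564431 + 4.01323e+07 = 4.06967e+07
Leq = 10*log10(4.06967e+07) = 76.096 dB


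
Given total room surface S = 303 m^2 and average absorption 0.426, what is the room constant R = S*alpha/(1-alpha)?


R = 303 * 0.426 / (1 - 0.426) = 224.87 m^2


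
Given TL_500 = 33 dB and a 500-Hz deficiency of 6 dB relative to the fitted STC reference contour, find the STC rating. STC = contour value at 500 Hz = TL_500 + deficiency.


By ASTM E413, STC = value of the fitted reference contour at 500 Hz.
Contour value at 500 Hz = TL_500 + deficiency = 33 + 6 = 39
STC = 39


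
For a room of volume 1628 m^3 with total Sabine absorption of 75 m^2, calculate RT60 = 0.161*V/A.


RT60 = 0.161 * 1628 / 75 = 3.4948 s


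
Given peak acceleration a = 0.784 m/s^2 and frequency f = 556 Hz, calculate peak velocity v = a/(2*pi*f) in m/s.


omega = 2*pi*f = 2*pi*556 = 3493.45 rad/s
v = a / omega = 0.784 / 3493.45 = 0.00022442 m/s


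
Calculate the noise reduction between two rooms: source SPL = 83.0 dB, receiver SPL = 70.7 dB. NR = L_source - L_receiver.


NR = L_source - L_receiver (difference between source and receiving room levels)
NR = 83.0 - 70.7 = 12.3 dB


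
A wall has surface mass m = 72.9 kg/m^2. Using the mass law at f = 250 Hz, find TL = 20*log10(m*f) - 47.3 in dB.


m * f = 72.9 * 250 = 18225
20*log10(18225) = 85.2134 dB
TL = 85.2134 - 47.3 = 37.913 dB


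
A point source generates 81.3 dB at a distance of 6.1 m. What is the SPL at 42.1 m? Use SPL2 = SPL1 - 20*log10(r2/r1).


r2/r1 = 42.1/6.1 = 6.90164
Correction = 20*log10(6.90164) = 16.779 dB
SPL2 = 81.3 - 16.779 = 64.521 dB


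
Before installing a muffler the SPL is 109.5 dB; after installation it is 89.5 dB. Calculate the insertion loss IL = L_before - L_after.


Insertion loss = SPL without muffler - SPL with muffler
IL = 109.5 - 89.5 = 20 dB


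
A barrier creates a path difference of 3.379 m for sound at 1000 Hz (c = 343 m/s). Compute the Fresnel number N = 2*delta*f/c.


N = 2*delta*f/c = 2*delta/lambda, where lambda = c/f
lambda = 343 / 1000 = 0.343 m
N = 2 * 3.379 / 0.343 = 19.703


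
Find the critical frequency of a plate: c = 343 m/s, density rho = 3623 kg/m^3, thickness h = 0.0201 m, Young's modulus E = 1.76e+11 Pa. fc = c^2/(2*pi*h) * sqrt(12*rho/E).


12*rho/E = 12*3623/1.76e+11 = 2.47023e-07
sqrt(12*rho/E) = sqrt(2.47023e-07) = 0.000497014
c^2/(2*pi*h) = 343^2/(2*pi*0.0201) = 931563
fc = 931563 * 0.000497014 = 463 Hz


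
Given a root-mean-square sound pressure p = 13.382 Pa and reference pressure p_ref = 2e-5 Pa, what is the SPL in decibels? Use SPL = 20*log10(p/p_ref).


p / p_ref = 13.382 / 2e-5 = 669100
SPL = 20 * log10(669100) = 116.51 dB


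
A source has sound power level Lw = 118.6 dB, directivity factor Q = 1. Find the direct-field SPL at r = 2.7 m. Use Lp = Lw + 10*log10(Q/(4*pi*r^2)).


4*pi*r^2 = 4*pi*2.7^2 = 91.6088 m^2
Q / (4*pi*r^2) = 1 / 91.6088 = 0.010916
Lp = 118.6 + 10*log10(0.010916) = 98.981 dB


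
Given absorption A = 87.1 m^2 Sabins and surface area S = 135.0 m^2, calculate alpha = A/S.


Absorption coefficient = absorbed power / incident power
alpha = A / S = 87.1 / 135.0 = 0.64519


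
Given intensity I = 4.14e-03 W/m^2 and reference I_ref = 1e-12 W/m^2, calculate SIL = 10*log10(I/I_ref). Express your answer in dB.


I / I_ref = 4.14e-03 / 1e-12 = 4.14e+09
SIL = 10 * log10(4.14e+09) = 96.17 dB


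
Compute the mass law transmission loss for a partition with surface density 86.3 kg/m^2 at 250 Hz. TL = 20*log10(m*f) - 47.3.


m * f = 86.3 * 250 = 21575
20*log10(21575) = 86.679 dB
TL = 86.679 - 47.3 = 39.379 dB


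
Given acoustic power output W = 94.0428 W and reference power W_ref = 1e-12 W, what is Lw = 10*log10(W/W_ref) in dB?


W / W_ref = 94.0428 / 1e-12 = 9.40428e+13
Lw = 10 * log10(9.40428e+13) = 139.73 dB


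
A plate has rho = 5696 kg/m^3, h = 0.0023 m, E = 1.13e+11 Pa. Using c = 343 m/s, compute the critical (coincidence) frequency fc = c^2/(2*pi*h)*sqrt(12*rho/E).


12*rho/E = 12*5696/1.13e+11 = 6.04885e-07
sqrt(12*rho/E) = sqrt(6.04885e-07) = 0.000777744
c^2/(2*pi*h) = 343^2/(2*pi*0.0023) = 8.14105e+06
fc = 8.14105e+06 * 0.000777744 = 6331.7 Hz


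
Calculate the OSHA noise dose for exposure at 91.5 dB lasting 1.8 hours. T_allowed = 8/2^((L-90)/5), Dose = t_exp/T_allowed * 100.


T_allowed = 8 / 2^((91.5 - 90)/5) = 6.49802 hr
Dose = 1.8 / 6.49802 * 100 = 27.701 %


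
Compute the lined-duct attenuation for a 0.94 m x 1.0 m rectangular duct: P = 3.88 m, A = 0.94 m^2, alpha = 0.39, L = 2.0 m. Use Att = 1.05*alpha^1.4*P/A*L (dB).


alpha^1.4 = 0.39^1.4 = 0.267603
Attenuation rate = 1.05 * alpha^1.4 * P / A
= 1.05 * 0.267603 * 3.88 / 0.94 = 1.1598 dB/m
Total Att = 1.1598 * 2.0 = 2.3196 dB


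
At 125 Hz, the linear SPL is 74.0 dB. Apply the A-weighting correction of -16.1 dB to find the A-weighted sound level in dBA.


A-weighting table: 125 Hz -> -16.1 dB correction
SPL_A = SPL + correction = 74.0 + (-16.1) = 57.9 dBA


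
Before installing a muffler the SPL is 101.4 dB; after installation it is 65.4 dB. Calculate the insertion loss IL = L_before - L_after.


Insertion loss = SPL without muffler - SPL with muffler
IL = 101.4 - 65.4 = 36 dB


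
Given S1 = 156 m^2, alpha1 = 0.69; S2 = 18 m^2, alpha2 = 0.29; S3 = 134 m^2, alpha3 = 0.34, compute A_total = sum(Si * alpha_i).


156 * 0.69 = 107.64
18 * 0.29 = 5.22
134 * 0.34 = 45.56
A_total = 107.64 + 5.22 + 45.56 = 158.42 m^2


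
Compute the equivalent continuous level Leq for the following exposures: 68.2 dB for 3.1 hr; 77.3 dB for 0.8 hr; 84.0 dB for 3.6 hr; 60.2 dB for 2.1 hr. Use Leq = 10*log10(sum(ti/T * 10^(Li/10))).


T_total = 3.1 + 0.8 + 3.6 + 2.1 = 9.6 hr
(3.1/9.6) * 10^(68.2/10) = 2.13349e+06
(0.8/9.6) * 10^(77.3/10) = 4.47526e+06
(3.6/9.6) * 10^(84.0/10) = 9.41957e+07
(2.1/9.6) * 10^(60.2/10) = 229059
Sum = 2.13349e+06 + 4.47526e+06 + 9.41957e+07 + 229059 = 1.01034e+08
Leq = 10*log10(1.01034e+08) = 80.045 dB


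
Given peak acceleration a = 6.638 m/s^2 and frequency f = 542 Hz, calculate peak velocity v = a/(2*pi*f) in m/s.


omega = 2*pi*f = 2*pi*542 = 3405.49 rad/s
v = a / omega = 6.638 / 3405.49 = 0.0019492 m/s


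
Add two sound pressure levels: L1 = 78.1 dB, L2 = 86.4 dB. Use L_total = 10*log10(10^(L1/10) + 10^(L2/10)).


10^(78.1/10) = 6.45654e+07
10^(86.4/10) = 4.36516e+08
Sum = 6.45654e+07 + 4.36516e+08 = 5.01081e+08
L_total = 10*log10(5.01081e+08) = 86.999 dB


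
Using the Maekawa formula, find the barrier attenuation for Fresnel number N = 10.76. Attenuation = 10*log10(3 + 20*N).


3 + 20*N = 3 + 20*10.76 = 218.2
Att = 10*log10(218.2) = 23.389 dB


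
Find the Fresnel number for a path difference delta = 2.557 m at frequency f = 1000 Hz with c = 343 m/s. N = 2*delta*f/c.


N = 2*delta*f/c = 2*delta/lambda, where lambda = c/f
lambda = 343 / 1000 = 0.343 m
N = 2 * 2.557 / 0.343 = 14.91


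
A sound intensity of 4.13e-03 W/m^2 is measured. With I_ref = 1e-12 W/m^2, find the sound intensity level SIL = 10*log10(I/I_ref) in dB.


I / I_ref = 4.13e-03 / 1e-12 = 4.13e+09
SIL = 10 * log10(4.13e+09) = 96.16 dB


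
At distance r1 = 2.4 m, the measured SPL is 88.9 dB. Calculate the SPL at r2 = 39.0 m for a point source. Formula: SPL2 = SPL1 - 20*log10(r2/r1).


r2/r1 = 39.0/2.4 = 16.25
Correction = 20*log10(16.25) = 24.2171 dB
SPL2 = 88.9 - 24.2171 = 64.683 dB


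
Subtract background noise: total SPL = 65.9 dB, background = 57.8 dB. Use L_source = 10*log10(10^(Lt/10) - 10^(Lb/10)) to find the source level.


10^(65.9/10) = 3.89045e+06
10^(57.8/10) = 602560
Difference = 3.89045e+06 - 602560 = 3.28789e+06
L_source = 10*log10(3.28789e+06) = 65.169 dB


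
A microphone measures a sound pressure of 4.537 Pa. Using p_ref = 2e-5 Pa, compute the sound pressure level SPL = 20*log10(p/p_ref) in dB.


p / p_ref = 4.537 / 2e-5 = 226850
SPL = 20 * log10(226850) = 107.11 dB


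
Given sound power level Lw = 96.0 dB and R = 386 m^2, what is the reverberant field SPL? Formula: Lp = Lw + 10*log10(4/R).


4/R = 4/386 = 0.0103627
Lp = 96.0 + 10*log10(0.0103627) = 76.155 dB


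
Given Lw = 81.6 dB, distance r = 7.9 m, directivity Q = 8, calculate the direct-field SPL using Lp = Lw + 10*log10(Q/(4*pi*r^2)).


4*pi*r^2 = 4*pi*7.9^2 = 784.267 m^2
Q / (4*pi*r^2) = 8 / 784.267 = 0.0102006
Lp = 81.6 + 10*log10(0.0102006) = 61.686 dB


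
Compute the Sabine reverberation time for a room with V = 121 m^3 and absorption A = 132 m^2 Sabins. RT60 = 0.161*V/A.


RT60 = 0.161 * 121 / 132 = 0.14758 s


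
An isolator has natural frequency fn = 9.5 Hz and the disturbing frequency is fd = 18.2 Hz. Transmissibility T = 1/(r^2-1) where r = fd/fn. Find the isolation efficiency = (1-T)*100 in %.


r = 18.2 / 9.5 = 1.91579
r^2 - 1 = 1.91579^2 - 1 = 2.67025
T = 1/2.67025 = 0.374497
Efficiency = (1 - 0.374497)*100 = 62.55 %


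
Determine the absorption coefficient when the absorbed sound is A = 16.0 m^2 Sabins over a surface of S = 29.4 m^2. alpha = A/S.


Absorption coefficient = absorbed power / incident power
alpha = A / S = 16.0 / 29.4 = 0.54422


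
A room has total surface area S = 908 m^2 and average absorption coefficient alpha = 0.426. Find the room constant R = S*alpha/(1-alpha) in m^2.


R = 908 * 0.426 / (1 - 0.426) = 673.88 m^2


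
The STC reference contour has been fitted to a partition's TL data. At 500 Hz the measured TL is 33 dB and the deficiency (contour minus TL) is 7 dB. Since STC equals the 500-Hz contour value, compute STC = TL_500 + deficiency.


By ASTM E413, STC = value of the fitted reference contour at 500 Hz.
Contour value at 500 Hz = TL_500 + deficiency = 33 + 7 = 40
STC = 40


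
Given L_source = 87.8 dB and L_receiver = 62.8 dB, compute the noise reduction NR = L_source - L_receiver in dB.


NR = L_source - L_receiver (difference between source and receiving room levels)
NR = 87.8 - 62.8 = 25 dB


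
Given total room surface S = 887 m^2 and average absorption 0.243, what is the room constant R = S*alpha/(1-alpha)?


R = 887 * 0.243 / (1 - 0.243) = 284.73 m^2


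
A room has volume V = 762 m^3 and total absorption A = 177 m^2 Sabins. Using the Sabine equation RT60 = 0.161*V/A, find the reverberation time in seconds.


RT60 = 0.161 * 762 / 177 = 0.69312 s


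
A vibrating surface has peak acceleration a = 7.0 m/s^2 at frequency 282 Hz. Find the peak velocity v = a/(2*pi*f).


omega = 2*pi*f = 2*pi*282 = 1771.86 rad/s
v = a / omega = 7.0 / 1771.86 = 0.0039507 m/s


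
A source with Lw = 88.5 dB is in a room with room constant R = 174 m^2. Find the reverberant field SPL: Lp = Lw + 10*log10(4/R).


4/R = 4/174 = 0.0229885
Lp = 88.5 + 10*log10(0.0229885) = 72.115 dB


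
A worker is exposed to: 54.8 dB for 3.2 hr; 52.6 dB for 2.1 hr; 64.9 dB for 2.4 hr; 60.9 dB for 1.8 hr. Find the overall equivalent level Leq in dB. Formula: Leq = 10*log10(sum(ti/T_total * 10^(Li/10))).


T_total = 3.2 + 2.1 + 2.4 + 1.8 = 9.5 hr
(3.2/9.5) * 10^(54.8/10) = 101725
(2.1/9.5) * 10^(52.6/10) = 40225
(2.4/9.5) * 10^(64.9/10) = 780706
(1.8/9.5) * 10^(60.9/10) = 233104
Sum = 101725 + 40225 + 780706 + 233104 = 1.15576e+06
Leq = 10*log10(1.15576e+06) = 60.629 dB


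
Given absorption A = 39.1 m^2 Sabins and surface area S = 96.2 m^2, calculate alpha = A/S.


Absorption coefficient = absorbed power / incident power
alpha = A / S = 39.1 / 96.2 = 0.40644


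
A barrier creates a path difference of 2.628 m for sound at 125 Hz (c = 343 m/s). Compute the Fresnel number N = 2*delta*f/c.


N = 2*delta*f/c = 2*delta/lambda, where lambda = c/f
lambda = 343 / 125 = 2.744 m
N = 2 * 2.628 / 2.744 = 1.9155


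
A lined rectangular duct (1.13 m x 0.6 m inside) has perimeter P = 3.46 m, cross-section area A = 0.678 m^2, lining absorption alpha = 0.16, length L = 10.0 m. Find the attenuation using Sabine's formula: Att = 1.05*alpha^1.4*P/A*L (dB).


alpha^1.4 = 0.16^1.4 = 0.076872
Attenuation rate = 1.05 * alpha^1.4 * P / A
= 1.05 * 0.076872 * 3.46 / 0.678 = 0.411911 dB/m
Total Att = 0.411911 * 10.0 = 4.1191 dB


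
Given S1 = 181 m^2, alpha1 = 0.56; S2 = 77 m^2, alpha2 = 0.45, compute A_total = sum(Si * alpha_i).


181 * 0.56 = 101.36
77 * 0.45 = 34.65
A_total = 101.36 + 34.65 = 136.01 m^2


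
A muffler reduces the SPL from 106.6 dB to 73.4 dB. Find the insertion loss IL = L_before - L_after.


Insertion loss = SPL without muffler - SPL with muffler
IL = 106.6 - 73.4 = 33.2 dB


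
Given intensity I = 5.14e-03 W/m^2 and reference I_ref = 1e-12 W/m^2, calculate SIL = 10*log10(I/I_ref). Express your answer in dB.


I / I_ref = 5.14e-03 / 1e-12 = 5.14e+09
SIL = 10 * log10(5.14e+09) = 97.11 dB


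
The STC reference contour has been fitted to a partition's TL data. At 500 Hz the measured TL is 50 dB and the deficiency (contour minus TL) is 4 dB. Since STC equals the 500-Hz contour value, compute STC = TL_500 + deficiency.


By ASTM E413, STC = value of the fitted reference contour at 500 Hz.
Contour value at 500 Hz = TL_500 + deficiency = 50 + 4 = 54
STC = 54


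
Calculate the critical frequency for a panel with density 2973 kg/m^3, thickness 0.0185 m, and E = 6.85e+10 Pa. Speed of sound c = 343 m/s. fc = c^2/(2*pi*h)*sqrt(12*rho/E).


12*rho/E = 12*2973/6.85e+10 = 5.20818e-07
sqrt(12*rho/E) = sqrt(5.20818e-07) = 0.000721677
c^2/(2*pi*h) = 343^2/(2*pi*0.0185) = 1.01213e+06
fc = 1.01213e+06 * 0.000721677 = 730.43 Hz


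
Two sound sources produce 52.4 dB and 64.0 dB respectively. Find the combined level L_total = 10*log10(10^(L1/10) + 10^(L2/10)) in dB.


10^(52.4/10) = 173780
10^(64.0/10) = 2.51189e+06
Sum = 173780 + 2.51189e+06 = 2.68567e+06
L_total = 10*log10(2.68567e+06) = 64.291 dB


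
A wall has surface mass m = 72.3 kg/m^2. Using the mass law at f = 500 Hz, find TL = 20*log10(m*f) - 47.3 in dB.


m * f = 72.3 * 500 = 36150
20*log10(36150) = 91.1622 dB
TL = 91.1622 - 47.3 = 43.862 dB


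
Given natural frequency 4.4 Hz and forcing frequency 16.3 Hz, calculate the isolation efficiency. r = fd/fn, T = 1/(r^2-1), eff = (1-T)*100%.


r = 16.3 / 4.4 = 3.70455
r^2 - 1 = 3.70455^2 - 1 = 12.7237
T = 1/12.7237 = 0.0785935
Efficiency = (1 - 0.0785935)*100 = 92.141 %


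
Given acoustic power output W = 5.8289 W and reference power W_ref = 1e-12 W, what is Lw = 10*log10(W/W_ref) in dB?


W / W_ref = 5.8289 / 1e-12 = 5.8289e+12
Lw = 10 * log10(5.8289e+12) = 127.66 dB


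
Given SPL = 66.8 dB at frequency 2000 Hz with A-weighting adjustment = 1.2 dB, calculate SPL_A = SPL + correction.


A-weighting table: 2000 Hz -> 1.2 dB correction
SPL_A = SPL + correction = 66.8 + (1.2) = 68 dBA


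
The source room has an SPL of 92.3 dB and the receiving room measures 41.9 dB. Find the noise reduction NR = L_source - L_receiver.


NR = L_source - L_receiver (difference between source and receiving room levels)
NR = 92.3 - 41.9 = 50.4 dB


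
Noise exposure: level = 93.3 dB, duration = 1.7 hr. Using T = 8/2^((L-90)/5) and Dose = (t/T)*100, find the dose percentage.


T_allowed = 8 / 2^((93.3 - 90)/5) = 5.06303 hr
Dose = 1.7 / 5.06303 * 100 = 33.577 %


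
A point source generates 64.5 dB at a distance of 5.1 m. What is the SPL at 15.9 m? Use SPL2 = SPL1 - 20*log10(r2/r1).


r2/r1 = 15.9/5.1 = 3.11765
Correction = 20*log10(3.11765) = 9.87655 dB
SPL2 = 64.5 - 9.87655 = 54.623 dB


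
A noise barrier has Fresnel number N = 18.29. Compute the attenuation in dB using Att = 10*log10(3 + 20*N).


3 + 20*N = 3 + 20*18.29 = 368.8
Att = 10*log10(368.8) = 25.668 dB


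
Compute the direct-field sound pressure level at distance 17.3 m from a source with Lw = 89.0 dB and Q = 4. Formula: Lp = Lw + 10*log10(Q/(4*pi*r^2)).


4*pi*r^2 = 4*pi*17.3^2 = 3760.99 m^2
Q / (4*pi*r^2) = 4 / 3760.99 = 0.00106355
Lp = 89.0 + 10*log10(0.00106355) = 59.268 dB


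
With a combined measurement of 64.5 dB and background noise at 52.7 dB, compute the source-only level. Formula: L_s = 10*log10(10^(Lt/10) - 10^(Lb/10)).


10^(64.5/10) = 2.81838e+06
10^(52.7/10) = 186209
Difference = 2.81838e+06 - 186209 = 2.63217e+06
L_source = 10*log10(2.63217e+06) = 64.203 dB


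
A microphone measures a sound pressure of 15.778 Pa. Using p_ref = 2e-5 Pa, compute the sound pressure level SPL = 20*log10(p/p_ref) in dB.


p / p_ref = 15.778 / 2e-5 = 788900
SPL = 20 * log10(788900) = 117.94 dB


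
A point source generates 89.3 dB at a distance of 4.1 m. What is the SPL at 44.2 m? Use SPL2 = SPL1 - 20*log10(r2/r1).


r2/r1 = 44.2/4.1 = 10.7805
Correction = 20*log10(10.7805) = 20.6528 dB
SPL2 = 89.3 - 20.6528 = 68.647 dB


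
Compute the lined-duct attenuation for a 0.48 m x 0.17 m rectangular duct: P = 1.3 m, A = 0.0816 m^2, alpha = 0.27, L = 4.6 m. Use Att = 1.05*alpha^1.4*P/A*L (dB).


alpha^1.4 = 0.27^1.4 = 0.159922
Attenuation rate = 1.05 * alpha^1.4 * P / A
= 1.05 * 0.159922 * 1.3 / 0.0816 = 2.67517 dB/m
Total Att = 2.67517 * 4.6 = 12.306 dB


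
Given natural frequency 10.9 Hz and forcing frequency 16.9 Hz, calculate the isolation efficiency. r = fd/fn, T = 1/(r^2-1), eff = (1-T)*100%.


r = 16.9 / 10.9 = 1.55046
r^2 - 1 = 1.55046^2 - 1 = 1.40393
T = 1/1.40393 = 0.712286
Efficiency = (1 - 0.712286)*100 = 28.771 %


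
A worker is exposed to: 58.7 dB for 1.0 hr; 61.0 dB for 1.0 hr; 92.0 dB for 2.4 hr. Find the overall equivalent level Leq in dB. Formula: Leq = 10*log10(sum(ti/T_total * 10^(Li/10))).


T_total = 1.0 + 1.0 + 2.4 = 4.4 hr
(1.0/4.4) * 10^(58.7/10) = 168480
(1.0/4.4) * 10^(61.0/10) = 286119
(2.4/4.4) * 10^(92.0/10) = 8.64487e+08
Sum = 168480 + 286119 + 8.64487e+08 = 8.64942e+08
Leq = 10*log10(8.64942e+08) = 89.37 dB


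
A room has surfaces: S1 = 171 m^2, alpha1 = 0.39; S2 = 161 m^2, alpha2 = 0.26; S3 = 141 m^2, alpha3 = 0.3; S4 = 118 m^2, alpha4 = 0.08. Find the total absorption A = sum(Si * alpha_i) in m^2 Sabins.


171 * 0.39 = 66.69
161 * 0.26 = 41.86
141 * 0.3 = 42.3
118 * 0.08 = 9.44
A_total = 66.69 + 41.86 + 42.3 + 9.44 = 160.29 m^2


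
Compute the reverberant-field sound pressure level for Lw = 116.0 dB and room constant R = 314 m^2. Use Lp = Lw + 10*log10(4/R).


4/R = 4/314 = 0.0127389
Lp = 116.0 + 10*log10(0.0127389) = 97.051 dB


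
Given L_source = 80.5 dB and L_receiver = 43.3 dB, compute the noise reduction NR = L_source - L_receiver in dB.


NR = L_source - L_receiver (difference between source and receiving room levels)
NR = 80.5 - 43.3 = 37.2 dB


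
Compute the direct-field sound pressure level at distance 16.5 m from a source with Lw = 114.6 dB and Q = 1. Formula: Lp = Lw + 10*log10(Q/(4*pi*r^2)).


4*pi*r^2 = 4*pi*16.5^2 = 3421.19 m^2
Q / (4*pi*r^2) = 1 / 3421.19 = 0.000292296
Lp = 114.6 + 10*log10(0.000292296) = 79.258 dB


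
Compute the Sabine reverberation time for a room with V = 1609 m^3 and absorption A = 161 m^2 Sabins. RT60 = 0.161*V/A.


RT60 = 0.161 * 1609 / 161 = 1.609 s


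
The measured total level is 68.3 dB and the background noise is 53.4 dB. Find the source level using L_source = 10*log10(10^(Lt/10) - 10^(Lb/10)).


10^(68.3/10) = 6.76083e+06
10^(53.4/10) = 218776
Difference = 6.76083e+06 - 218776 = 6.54205e+06
L_source = 10*log10(6.54205e+06) = 68.157 dB


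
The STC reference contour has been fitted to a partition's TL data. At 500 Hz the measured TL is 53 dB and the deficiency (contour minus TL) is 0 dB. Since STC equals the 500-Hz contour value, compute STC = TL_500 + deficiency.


By ASTM E413, STC = value of the fitted reference contour at 500 Hz.
Contour value at 500 Hz = TL_500 + deficiency = 53 + 0 = 53
STC = 53


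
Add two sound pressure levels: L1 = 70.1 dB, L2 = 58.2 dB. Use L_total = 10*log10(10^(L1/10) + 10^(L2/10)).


10^(70.1/10) = 1.02329e+07
10^(58.2/10) = 660693
Sum = 1.02329e+07 + 660693 = 1.08936e+07
L_total = 10*log10(1.08936e+07) = 70.372 dB


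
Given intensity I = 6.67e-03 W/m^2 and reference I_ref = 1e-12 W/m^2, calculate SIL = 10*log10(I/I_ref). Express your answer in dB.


I / I_ref = 6.67e-03 / 1e-12 = 6.67e+09
SIL = 10 * log10(6.67e+09) = 98.241 dB


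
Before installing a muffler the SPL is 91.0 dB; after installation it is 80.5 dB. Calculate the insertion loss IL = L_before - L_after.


Insertion loss = SPL without muffler - SPL with muffler
IL = 91.0 - 80.5 = 10.5 dB


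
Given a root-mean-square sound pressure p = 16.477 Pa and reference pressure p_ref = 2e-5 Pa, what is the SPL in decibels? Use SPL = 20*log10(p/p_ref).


p / p_ref = 16.477 / 2e-5 = 823850
SPL = 20 * log10(823850) = 118.32 dB


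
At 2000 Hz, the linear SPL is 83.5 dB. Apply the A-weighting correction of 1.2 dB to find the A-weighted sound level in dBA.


A-weighting table: 2000 Hz -> 1.2 dB correction
SPL_A = SPL + correction = 83.5 + (1.2) = 84.7 dBA


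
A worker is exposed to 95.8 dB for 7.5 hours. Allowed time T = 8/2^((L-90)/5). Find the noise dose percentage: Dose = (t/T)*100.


T_allowed = 8 / 2^((95.8 - 90)/5) = 3.5801 hr
Dose = 7.5 / 3.5801 * 100 = 209.49 %


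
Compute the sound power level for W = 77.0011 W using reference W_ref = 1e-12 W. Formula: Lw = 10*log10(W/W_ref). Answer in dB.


W / W_ref = 77.0011 / 1e-12 = 7.70011e+13
Lw = 10 * log10(7.70011e+13) = 138.86 dB


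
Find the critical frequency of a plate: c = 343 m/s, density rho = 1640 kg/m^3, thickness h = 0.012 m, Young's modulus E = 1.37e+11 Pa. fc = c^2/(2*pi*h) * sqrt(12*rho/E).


12*rho/E = 12*1640/1.37e+11 = 1.4365e-07
sqrt(12*rho/E) = sqrt(1.4365e-07) = 0.000379012
c^2/(2*pi*h) = 343^2/(2*pi*0.012) = 1.56037e+06
fc = 1.56037e+06 * 0.000379012 = 591.4 Hz


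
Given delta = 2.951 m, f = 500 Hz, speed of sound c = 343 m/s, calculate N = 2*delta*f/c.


N = 2*delta*f/c = 2*delta/lambda, where lambda = c/f
lambda = 343 / 500 = 0.686 m
N = 2 * 2.951 / 0.686 = 8.6035
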